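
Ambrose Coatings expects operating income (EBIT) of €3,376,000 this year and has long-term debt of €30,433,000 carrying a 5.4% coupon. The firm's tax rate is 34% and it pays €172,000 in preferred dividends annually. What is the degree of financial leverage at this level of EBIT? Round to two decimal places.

Annual interest charges come to €1,643,382.00.
Preferred dividends grossed up pre-tax: €172,000 / (1 − 0.34) = €260,606.06.
DFL = EBIT ÷ [EBIT − I − D_p/(1−t)] = €3,376,000 ÷ [€3,376,000 − €1,643,382.00 − €260,606.06] = €3,376,000 ÷ €1,472,011.94 = 2.2935.

2.29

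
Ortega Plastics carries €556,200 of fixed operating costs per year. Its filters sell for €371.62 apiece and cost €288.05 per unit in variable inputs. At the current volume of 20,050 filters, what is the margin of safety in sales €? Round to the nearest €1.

€4,977,665

Each unit contributes €371.62 − €288.05 = €83.57. Break-even units = €556,200 ÷ €83.57 = 6,655.50; break-even revenue = 6,655.50 × €371.62 = €2,473,316.31.
Actual sales revenue = 20,050 × €371.62 = €7,450,981.00.
Margin of safety = €7,450,981.00 − €2,473,316.31 = €4,977,665.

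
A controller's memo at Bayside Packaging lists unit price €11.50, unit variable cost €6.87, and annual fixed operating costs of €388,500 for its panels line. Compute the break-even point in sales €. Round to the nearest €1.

€964,957

Contribution margin per unit = €11.50 − €6.87 = €4.63, a CM ratio of €4.63 ÷ €11.50 = 0.4026.
Break-even revenue = fixed costs × price ÷ CM = €388,500 × €11.50 ÷ €4.63 = €964,957.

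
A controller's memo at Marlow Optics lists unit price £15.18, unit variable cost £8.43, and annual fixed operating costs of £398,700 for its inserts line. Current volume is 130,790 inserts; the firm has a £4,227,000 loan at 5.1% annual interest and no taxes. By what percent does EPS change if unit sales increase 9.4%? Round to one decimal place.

+30.9%

Contribution at this volume is 130,790 × £6.75 = £882,832.50.
Operating income = contribution − fixed costs = £882,832.50 − £398,700 = £484,132.50.
Interest = £215,577.00, so EBIT − I = £268,555.50.
DCL = total CM / (EBIT − I) = £882,832.50 / £268,555.50 = 3.2873.
%ΔEPS = DCL × %ΔSales = 3.2873 × +9.4% = +30.9%.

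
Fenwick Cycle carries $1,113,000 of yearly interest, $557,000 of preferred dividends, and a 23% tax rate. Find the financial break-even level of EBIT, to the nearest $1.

$1,836,377

Preferred dividends are paid after tax, so their pre-tax equivalent is $557,000 ÷ (1 − 0.23) = $723,376.62.
EPS = 0 when EBIT covers interest plus the pre-tax preferred burden: $1,113,000 + $723,376.62 = $1,836,376.62.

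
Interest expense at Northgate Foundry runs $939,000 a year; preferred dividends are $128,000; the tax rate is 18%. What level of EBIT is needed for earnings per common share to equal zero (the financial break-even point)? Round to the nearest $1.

Preferred dividends are paid after tax, so their pre-tax equivalent is $128,000 ÷ (1 − 0.18) = $156,097.56.
EPS = 0 when EBIT covers interest plus the pre-tax preferred burden: $939,000 + $156,097.56 = $1,095,097.56.

$1,095,098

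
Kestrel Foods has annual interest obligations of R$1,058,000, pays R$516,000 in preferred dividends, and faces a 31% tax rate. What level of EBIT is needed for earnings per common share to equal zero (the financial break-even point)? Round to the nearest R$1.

R$1,805,826

Preferred dividends are paid after tax, so their pre-tax equivalent is R$516,000 ÷ (1 − 0.31) = R$747,826.09.
EPS = 0 when EBIT covers interest plus the pre-tax preferred burden: R$1,058,000 + R$747,826.09 = R$1,805,826.09.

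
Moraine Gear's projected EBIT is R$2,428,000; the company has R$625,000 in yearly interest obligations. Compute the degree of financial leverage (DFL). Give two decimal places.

Annual interest charges come to R$625,000.00.
DFL = EBIT ÷ (EBIT − I) = R$2,428,000 ÷ (R$2,428,000 − R$625,000.00) = R$2,428,000 ÷ R$1,803,000.00 = 1.3466.

1.35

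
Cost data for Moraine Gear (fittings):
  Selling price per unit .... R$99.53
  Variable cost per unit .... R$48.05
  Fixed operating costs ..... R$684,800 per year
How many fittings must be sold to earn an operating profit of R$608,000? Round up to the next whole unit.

Unit CM = price − variable cost = R$99.53 − R$48.05 = R$51.48.
Required volume = (fixed costs + target profit) ÷ CM = (R$684,800 + R$608,000) ÷ R$51.48 = 25,112.67, so 25,113 fittings.

25,113 fittings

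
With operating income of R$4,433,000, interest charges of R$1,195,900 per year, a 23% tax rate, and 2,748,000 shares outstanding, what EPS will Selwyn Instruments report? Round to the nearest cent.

Pre-tax income = R$4,433,000 − R$1,195,900.00 = R$3,237,100.00.
Net income = R$3,237,100.00 × (1 − 0.23) = R$2,492,567.00.
EPS = R$2,492,567.00 ÷ 2,748,000 = R$0.91.

R$0.91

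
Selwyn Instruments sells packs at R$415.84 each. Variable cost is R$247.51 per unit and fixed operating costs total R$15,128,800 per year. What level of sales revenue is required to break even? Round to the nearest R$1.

CM per unit = R$415.84 − R$247.51 = R$168.33; CM ratio = R$168.33 / R$415.84 = 0.4048.
Break-even sales = FC ÷ CM ratio = R$15,128,800 × R$415.84 / R$168.33 = R$37,373,969.

R$37,373,969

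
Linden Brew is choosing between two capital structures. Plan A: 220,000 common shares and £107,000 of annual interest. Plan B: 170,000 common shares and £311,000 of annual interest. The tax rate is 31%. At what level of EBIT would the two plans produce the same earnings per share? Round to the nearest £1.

£1,004,600

Set EPS_A = EPS_B: (EBIT − £107,000)(1 − 0.31) ÷ 220,000 = (EBIT − £311,000)(1 − 0.31) ÷ 170,000.
Cancelling (1 − t) and cross-multiplying: 170,000·(EBIT − 107,000) = 220,000·(EBIT − 311,000).
EBIT × (220,000 − 170,000) = 311,000 × 220,000 − 107,000 × 170,000 = 50,230,000,000, so EBIT = 50,230,000,000 ÷ 50,000 = 1,004,600.00.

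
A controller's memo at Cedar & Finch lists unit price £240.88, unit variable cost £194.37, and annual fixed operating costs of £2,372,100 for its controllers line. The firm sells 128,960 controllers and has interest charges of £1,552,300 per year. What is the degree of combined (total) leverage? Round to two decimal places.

2.89

At 128,960 units, contribution = 128,960 × £46.51 = £5,997,929.60.
Subtracting fixed costs: EBIT = £5,997,929.60 − £2,372,100 = £3,625,829.60. Interest = £1,552,300.00, so EBIT − I = £2,073,529.60.
Degree of total leverage = total CM / (EBIT − interest) = £5,997,929.60 / £2,073,529.60 = 2.8926.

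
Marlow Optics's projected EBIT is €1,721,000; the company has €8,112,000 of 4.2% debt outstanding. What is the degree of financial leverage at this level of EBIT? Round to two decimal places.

Annual interest charges come to €340,704.00.
DFL = EBIT ÷ (EBIT − I) = €1,721,000 ÷ (€1,721,000 − €340,704.00) = €1,721,000 ÷ €1,380,296.00 = 1.2468.

1.25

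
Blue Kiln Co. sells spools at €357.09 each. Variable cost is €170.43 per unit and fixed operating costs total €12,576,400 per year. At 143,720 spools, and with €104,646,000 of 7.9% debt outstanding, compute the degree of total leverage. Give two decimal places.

4.48

At 143,720 units, contribution = 143,720 × €186.66 = €26,826,775.20.
EBIT = €26,826,775.20 − €12,576,400 = €14,250,375.20. Interest = €8,267,034.00.
DOL = €26,826,775.20 ÷ €14,250,375.20 = 1.8825; DFL = €14,250,375.20 ÷ €5,983,341.20 = 2.3817.
DCL = DOL × DFL = 1.8825 × 2.3817 = 4.4836.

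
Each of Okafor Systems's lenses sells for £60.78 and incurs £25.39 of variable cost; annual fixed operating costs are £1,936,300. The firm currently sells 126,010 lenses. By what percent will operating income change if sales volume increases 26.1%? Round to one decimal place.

Total contribution margin = 126,010 × £35.39 = £4,459,493.90.
EBIT = £4,459,493.90 − £1,936,300 = £2,523,193.90.
So DOL = total CM / EBIT = £4,459,493.90 / £2,523,193.90 = 1.7674.
So EBIT moves 1.7674 × (+26.1%) = +46.1%.

+46.1%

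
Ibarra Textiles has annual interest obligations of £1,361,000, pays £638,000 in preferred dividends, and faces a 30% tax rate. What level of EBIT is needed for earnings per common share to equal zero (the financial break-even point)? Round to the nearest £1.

Preferred dividends are paid after tax, so their pre-tax equivalent is £638,000 ÷ (1 − 0.30) = £911,428.57.
Financial break-even EBIT = interest + D_p ÷ (1 − t) = £1,361,000 + £911,428.57 = £2,272,428.57.

£2,272,429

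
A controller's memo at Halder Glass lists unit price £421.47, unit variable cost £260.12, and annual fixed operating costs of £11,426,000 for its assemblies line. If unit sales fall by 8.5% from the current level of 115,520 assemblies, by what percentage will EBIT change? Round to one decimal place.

Total contribution margin = 115,520 × £161.35 = £18,639,152.00.
Operating income = contribution − fixed costs = £18,639,152.00 − £11,426,000 = £7,213,152.00.
DOL = contribution ÷ EBIT = £18,639,152.00 ÷ £7,213,152.00 = 2.5841.
%ΔEBIT = DOL × %ΔSales = 2.5841 × -8.5% = -22.0%.

-22.0%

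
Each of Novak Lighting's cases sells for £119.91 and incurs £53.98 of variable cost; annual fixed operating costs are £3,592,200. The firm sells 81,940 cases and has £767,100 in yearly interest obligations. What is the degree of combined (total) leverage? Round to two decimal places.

Contribution at this volume is 81,940 × £65.93 = £5,402,304.20.
Subtracting fixed costs: EBIT = £5,402,304.20 − £3,592,200 = £1,810,104.20. Interest = £767,100.00, so EBIT − I = £1,043,004.20.
Degree of total leverage = total CM / (EBIT − interest) = £5,402,304.20 / £1,043,004.20 = 5.1796.

5.18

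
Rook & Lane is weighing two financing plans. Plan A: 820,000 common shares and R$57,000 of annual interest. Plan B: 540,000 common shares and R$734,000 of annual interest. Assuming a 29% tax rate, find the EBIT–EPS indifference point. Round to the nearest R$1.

R$2,039,643

At indifference, (EBIT − 57,000)(1 − t)/820,000 = (EBIT − 734,000)(1 − t)/540,000.
The (1 − t) factor cancels: (EBIT − 57,000) × 540,000 = (EBIT − 734,000) × 820,000.
EBIT × (820,000 − 540,000) = 734,000 × 820,000 − 57,000 × 540,000 = 571,100,000,000, so EBIT = 571,100,000,000 ÷ 280,000 = 2,039,642.86.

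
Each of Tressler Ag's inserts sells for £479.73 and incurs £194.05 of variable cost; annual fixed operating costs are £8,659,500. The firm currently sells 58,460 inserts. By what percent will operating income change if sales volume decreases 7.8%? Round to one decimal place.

Total contribution margin = 58,460 × £285.68 = £16,700,852.80.
EBIT = £16,700,852.80 − £8,659,500 = £8,041,352.80.
Degree of operating leverage = £16,700,852.80 / £8,041,352.80 = 2.0769.
So EBIT moves 2.0769 × (-7.8%) = -16.2%.

-16.2%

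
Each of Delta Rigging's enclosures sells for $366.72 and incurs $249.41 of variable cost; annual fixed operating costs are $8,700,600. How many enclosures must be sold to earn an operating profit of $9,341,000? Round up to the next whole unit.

153,795 enclosures

Contribution margin per unit = $366.72 − $249.41 = $117.31.
Need Q such that Q × $117.31 − $8,700,600 = $9,341,000, i.e. Q = $18,041,600 / $117.31 = 153,794.22 → 153,795.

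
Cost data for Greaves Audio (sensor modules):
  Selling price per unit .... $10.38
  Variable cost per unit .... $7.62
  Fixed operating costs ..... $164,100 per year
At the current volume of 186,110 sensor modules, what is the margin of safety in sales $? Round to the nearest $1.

Contribution margin per unit = $10.38 − $7.62 = $2.76. Break-even units = $164,100 ÷ $2.76 = 59,456.52; break-even revenue = 59,456.52 × $10.38 = $617,158.70.
Actual sales revenue = 186,110 × $10.38 = $1,931,821.80.
Margin of safety = $1,931,821.80 − $617,158.70 = $1,314,663.

$1,314,663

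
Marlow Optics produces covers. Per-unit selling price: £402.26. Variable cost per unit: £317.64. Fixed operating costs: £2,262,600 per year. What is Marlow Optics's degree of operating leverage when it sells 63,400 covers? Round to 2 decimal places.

1.73

At 63,400 units, contribution = 63,400 × £84.62 = £5,364,908.00.
Operating income = contribution − fixed costs = £5,364,908.00 − £2,262,600 = £3,102,308.00.
DOL = contribution ÷ EBIT = £5,364,908.00 ÷ £3,102,308.00 = 1.7293.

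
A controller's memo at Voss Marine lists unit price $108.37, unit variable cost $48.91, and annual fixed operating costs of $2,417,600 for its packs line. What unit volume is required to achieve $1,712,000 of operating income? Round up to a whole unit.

Unit CM = price − variable cost = $108.37 − $48.91 = $59.46.
Need Q such that Q × $59.46 − $2,417,600 = $1,712,000, i.e. Q = $4,129,600 / $59.46 = 69,451.73 → 69,452.

69,452 packs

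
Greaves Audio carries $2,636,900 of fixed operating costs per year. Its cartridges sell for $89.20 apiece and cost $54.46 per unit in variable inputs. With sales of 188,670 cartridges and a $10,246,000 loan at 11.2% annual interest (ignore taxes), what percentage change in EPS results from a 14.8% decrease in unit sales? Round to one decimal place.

-35.0%

Total contribution margin = 188,670 × $34.74 = $6,554,395.80.
EBIT = $6,554,395.80 − $2,636,900 = $3,917,495.80.
Interest = $1,147,552.00, so EBIT − I = $2,769,943.80.
DCL = total CM / (EBIT − I) = $6,554,395.80 / $2,769,943.80 = 2.3663.
EPS therefore changes by 2.3663 × (-14.8%) = -35.0%.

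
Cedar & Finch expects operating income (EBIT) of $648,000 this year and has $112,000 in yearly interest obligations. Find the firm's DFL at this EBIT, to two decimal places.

1.21

Annual interest charges come to $112,000.00.
Degree of financial leverage = EBIT / (EBIT − interest) = $648,000 / $536,000.00 = 1.2090.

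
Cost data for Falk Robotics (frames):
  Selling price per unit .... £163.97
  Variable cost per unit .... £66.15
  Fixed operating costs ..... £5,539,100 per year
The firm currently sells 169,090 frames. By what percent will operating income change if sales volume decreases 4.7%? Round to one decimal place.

-7.1%

At 169,090 units, contribution = 169,090 × £97.82 = £16,540,383.80.
Operating income = contribution − fixed costs = £16,540,383.80 − £5,539,100 = £11,001,283.80.
DOL = contribution ÷ EBIT = £16,540,383.80 ÷ £11,001,283.80 = 1.5035.
Operating income changes by 1.5035 × -4.7% = -7.1%.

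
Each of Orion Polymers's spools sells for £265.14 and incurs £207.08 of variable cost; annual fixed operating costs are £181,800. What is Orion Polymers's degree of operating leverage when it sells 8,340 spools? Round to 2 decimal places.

1.60

At 8,340 units, contribution = 8,340 × £58.06 = £484,220.40.
Subtracting fixed costs: EBIT = £484,220.40 − £181,800 = £302,420.40.
Degree of operating leverage = £484,220.40 / £302,420.40 = 1.6011.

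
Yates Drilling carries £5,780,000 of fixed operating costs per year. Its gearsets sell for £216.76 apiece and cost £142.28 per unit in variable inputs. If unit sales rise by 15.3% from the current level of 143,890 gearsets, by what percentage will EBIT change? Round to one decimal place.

+33.2%

Contribution at this volume is 143,890 × £74.48 = £10,716,927.20.
EBIT = £10,716,927.20 − £5,780,000 = £4,936,927.20.
DOL = contribution ÷ EBIT = £10,716,927.20 ÷ £4,936,927.20 = 2.1708.
So EBIT moves 2.1708 × (+15.3%) = +33.2%.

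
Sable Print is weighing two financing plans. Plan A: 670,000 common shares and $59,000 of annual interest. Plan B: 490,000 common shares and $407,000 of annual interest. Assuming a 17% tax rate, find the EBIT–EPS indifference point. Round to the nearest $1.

$1,354,333

At indifference, (EBIT − 59,000)(1 − t)/670,000 = (EBIT − 407,000)(1 − t)/490,000.
The (1 − t) factor cancels: (EBIT − 59,000) × 490,000 = (EBIT − 407,000) × 670,000.
EBIT × (670,000 − 490,000) = 407,000 × 670,000 − 59,000 × 490,000 = 243,780,000,000, so EBIT = 243,780,000,000 ÷ 180,000 = 1,354,333.33.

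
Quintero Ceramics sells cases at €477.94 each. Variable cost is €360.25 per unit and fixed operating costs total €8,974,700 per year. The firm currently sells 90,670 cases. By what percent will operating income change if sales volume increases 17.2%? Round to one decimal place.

+108.2%

Contribution at this volume is 90,670 × €117.69 = €10,670,952.30.
Subtracting fixed costs: EBIT = €10,670,952.30 − €8,974,700 = €1,696,252.30.
DOL = contribution ÷ EBIT = €10,670,952.30 ÷ €1,696,252.30 = 6.2909.
%ΔEBIT = DOL × %ΔSales = 6.2909 × +17.2% = +108.2%.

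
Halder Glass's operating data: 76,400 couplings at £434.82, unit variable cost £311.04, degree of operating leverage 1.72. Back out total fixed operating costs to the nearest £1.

Total contribution margin = 76,400 × £123.78 = £9,456,792.00.
Since DOL = CM ÷ EBIT, EBIT = £9,456,792.00 ÷ 1.72 = £5,498,134.88.
Fixed costs = CM − EBIT = £9,456,792.00 − £5,498,134.88 = £3,958,657.

£3,958,657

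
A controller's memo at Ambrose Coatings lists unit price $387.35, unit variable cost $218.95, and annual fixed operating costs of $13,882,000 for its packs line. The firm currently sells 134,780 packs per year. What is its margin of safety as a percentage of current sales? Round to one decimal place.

38.8%

Contribution margin per unit = $387.35 − $218.95 = $168.40. Break-even units = $13,882,000 ÷ $168.40 = 82,434.68; break-even revenue = 82,434.68 × $387.35 = $31,931,073.04.
Current sales = 134,780 × $387.35 = $52,207,033.00.
Margin of safety = ($52,207,033.00 − $31,931,073.04) ÷ $52,207,033.00 = 38.8%.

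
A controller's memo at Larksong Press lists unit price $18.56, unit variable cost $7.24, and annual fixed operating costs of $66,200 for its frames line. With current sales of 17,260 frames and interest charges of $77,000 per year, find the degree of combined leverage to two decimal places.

At 17,260 units, contribution = 17,260 × $11.32 = $195,383.20.
Subtracting fixed costs: EBIT = $195,383.20 − $66,200 = $129,183.20. Interest = $77,000.00.
DOL = $195,383.20 ÷ $129,183.20 = 1.5125; DFL = $129,183.20 ÷ $52,183.20 = 2.4756.
Combined leverage = 1.5125 × 2.4756 = 3.7443.

3.74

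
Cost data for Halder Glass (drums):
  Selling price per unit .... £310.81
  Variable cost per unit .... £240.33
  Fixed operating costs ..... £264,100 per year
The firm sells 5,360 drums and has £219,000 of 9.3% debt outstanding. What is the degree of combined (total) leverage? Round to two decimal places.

At 5,360 units, contribution = 5,360 × £70.48 = £377,772.80.
Subtracting fixed costs: EBIT = £377,772.80 − £264,100 = £113,672.80. Interest = £20,367.00.
DOL = £377,772.80 ÷ £113,672.80 = 3.3233; DFL = £113,672.80 ÷ £93,305.80 = 1.2183.
DCL = DOL × DFL = 3.3233 × 1.2183 = 4.0488.

4.05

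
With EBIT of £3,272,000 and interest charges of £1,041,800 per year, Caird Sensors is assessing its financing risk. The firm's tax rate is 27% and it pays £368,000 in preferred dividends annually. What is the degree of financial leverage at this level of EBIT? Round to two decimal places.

1.90

Annual interest charges come to £1,041,800.00.
Pre-tax preferred-dividend burden = £368,000 ÷ (1 − 0.27) = £504,109.59.
DFL = EBIT ÷ [EBIT − I − D_p/(1−t)] = £3,272,000 ÷ [£3,272,000 − £1,041,800.00 − £504,109.59] = £3,272,000 ÷ £1,726,090.41 = 1.8956.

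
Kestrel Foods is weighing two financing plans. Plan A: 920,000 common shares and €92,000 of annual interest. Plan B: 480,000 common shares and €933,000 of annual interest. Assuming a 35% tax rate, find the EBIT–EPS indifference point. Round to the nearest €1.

€1,850,455

Set EPS_A = EPS_B: (EBIT − €92,000)(1 − 0.35) ÷ 920,000 = (EBIT − €933,000)(1 − 0.35) ÷ 480,000.
Cancelling (1 − t) and cross-multiplying: 480,000·(EBIT − 92,000) = 920,000·(EBIT − 933,000).
Solving, EBIT = (933,000·920,000 − 92,000·480,000) / (920,000 − 480,000) = 814,200,000,000 / 440,000 = 1,850,454.55.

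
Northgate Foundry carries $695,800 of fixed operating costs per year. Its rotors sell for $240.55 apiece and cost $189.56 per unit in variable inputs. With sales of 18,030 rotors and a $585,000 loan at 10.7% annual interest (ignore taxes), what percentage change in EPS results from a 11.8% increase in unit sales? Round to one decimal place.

+67.4%

Contribution at this volume is 18,030 × $50.99 = $919,349.70.
Operating income = contribution − fixed costs = $919,349.70 − $695,800 = $223,549.70.
Interest = $62,595.00, so EBIT − I = $160,954.70.
DCL = total CM / (EBIT − I) = $919,349.70 / $160,954.70 = 5.7119.
%ΔEPS = DCL × %ΔSales = 5.7119 × +11.8% = +67.4%.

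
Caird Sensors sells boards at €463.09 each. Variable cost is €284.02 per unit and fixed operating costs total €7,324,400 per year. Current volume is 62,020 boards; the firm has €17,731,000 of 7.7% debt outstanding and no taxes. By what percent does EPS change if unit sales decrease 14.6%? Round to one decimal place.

-67.1%

Total contribution margin = 62,020 × €179.07 = €11,105,921.40.
EBIT = €11,105,921.40 − €7,324,400 = €3,781,521.40.
Interest = €1,365,287.00, so EBIT − I = €2,416,234.40.
DCL = total CM / (EBIT − I) = €11,105,921.40 / €2,416,234.40 = 4.5964.
%ΔEPS = DCL × %ΔSales = 4.5964 × -14.6% = -67.1%.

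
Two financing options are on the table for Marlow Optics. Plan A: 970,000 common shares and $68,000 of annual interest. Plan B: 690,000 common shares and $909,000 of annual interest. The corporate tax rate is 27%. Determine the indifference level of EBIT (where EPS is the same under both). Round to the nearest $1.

$2,981,464

Set EPS_A = EPS_B: (EBIT − $68,000)(1 − 0.27) ÷ 970,000 = (EBIT − $909,000)(1 − 0.27) ÷ 690,000.
The (1 − t) factor cancels: (EBIT − 68,000) × 690,000 = (EBIT − 909,000) × 970,000.
Solving, EBIT = (909,000·970,000 − 68,000·690,000) / (970,000 − 690,000) = 834,810,000,000 / 280,000 = 2,981,464.29.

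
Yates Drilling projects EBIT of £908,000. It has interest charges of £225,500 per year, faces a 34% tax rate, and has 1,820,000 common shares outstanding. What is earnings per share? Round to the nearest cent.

Interest = £225,500.00, so EBT = £908,000 − £225,500.00 = £682,500.00.
Net income = £682,500.00 × (1 − 0.34) = £450,450.00.
EPS = £450,450.00 ÷ 1,820,000 = £0.25.

£0.25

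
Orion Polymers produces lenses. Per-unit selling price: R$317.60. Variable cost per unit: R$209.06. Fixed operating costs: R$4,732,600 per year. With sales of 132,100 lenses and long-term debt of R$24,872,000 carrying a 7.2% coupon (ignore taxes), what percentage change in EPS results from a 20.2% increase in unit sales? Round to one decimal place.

Contribution at this volume is 132,100 × R$108.54 = R$14,338,134.00.
Subtracting fixed costs: EBIT = R$14,338,134.00 − R$4,732,600 = R$9,605,534.00.
After interest of R$1,790,784.00, pre-tax earnings = R$7,814,750.00.
Degree of combined leverage = contribution ÷ (EBIT − I) = R$14,338,134.00 ÷ R$7,814,750.00 = 1.8348.
%ΔEPS = DCL × %ΔSales = 1.8348 × +20.2% = +37.1%.

+37.1%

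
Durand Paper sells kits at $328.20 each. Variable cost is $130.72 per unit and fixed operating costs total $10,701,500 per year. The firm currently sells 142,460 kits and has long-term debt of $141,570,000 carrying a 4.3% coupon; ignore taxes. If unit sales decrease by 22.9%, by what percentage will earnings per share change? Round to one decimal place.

-56.8%

Contribution at this volume is 142,460 × $197.48 = $28,133,000.80.
Operating income = contribution − fixed costs = $28,133,000.80 − $10,701,500 = $17,431,500.80.
After interest of $6,087,510.00, pre-tax earnings = $11,343,990.80.
Degree of combined leverage = contribution ÷ (EBIT − I) = $28,133,000.80 ÷ $11,343,990.80 = 2.4800.
%ΔEPS = DCL × %ΔSales = 2.4800 × -22.9% = -56.8%.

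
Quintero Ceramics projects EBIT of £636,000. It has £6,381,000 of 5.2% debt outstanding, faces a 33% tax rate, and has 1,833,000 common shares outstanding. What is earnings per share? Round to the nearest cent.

Pre-tax income = £636,000 − £331,812.00 = £304,188.00.
After tax at 33%: net income = £304,188.00 × 0.67 = £203,805.96.
Per share: £203,805.96 / 1,833,000 shares = £0.11.

£0.11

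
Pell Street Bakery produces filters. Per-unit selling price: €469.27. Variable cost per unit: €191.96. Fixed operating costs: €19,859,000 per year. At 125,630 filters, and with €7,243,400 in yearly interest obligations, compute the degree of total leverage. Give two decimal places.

Contribution at this volume is 125,630 × €277.31 = €34,838,455.30.
Subtracting fixed costs: EBIT = €34,838,455.30 − €19,859,000 = €14,979,455.30. Interest = €7,243,400.00, so EBIT − I = €7,736,055.30.
Degree of total leverage = total CM / (EBIT − interest) = €34,838,455.30 / €7,736,055.30 = 4.5034.

4.50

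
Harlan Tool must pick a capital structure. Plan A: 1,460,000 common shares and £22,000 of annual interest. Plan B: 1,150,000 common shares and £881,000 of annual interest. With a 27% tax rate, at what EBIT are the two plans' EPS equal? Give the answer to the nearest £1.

At indifference, (EBIT − 22,000)(1 − t)/1,460,000 = (EBIT − 881,000)(1 − t)/1,150,000.
The (1 − t) factor cancels: (EBIT − 22,000) × 1,150,000 = (EBIT − 881,000) × 1,460,000.
Solving, EBIT = (881,000·1,460,000 − 22,000·1,150,000) / (1,460,000 − 1,150,000) = 1,260,960,000,000 / 310,000 = 4,067,612.90.

£4,067,613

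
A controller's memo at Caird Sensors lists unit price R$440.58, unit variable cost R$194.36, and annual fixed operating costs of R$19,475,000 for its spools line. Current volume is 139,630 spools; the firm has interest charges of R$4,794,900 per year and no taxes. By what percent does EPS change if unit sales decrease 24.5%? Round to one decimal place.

At 139,630 units, contribution = 139,630 × R$246.22 = R$34,379,698.60.
Operating income = contribution − fixed costs = R$34,379,698.60 − R$19,475,000 = R$14,904,698.60.
Interest = R$4,794,900.00, so EBIT − I = R$10,109,798.60.
DCL = total CM / (EBIT − I) = R$34,379,698.60 / R$10,109,798.60 = 3.4006.
%ΔEPS = DCL × %ΔSales = 3.4006 × -24.5% = -83.3%.

-83.3%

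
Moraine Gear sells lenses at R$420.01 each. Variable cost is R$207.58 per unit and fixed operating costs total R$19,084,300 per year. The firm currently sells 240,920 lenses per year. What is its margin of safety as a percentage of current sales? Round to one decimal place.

62.7%

Each unit contributes R$420.01 − R$207.58 = R$212.43. Break-even units = R$19,084,300 ÷ R$212.43 = 89,838.06; break-even revenue = 89,838.06 × R$420.01 = R$37,732,885.39.
Current sales = 240,920 × R$420.01 = R$101,188,809.20.
Margin of safety = (R$101,188,809.20 − R$37,732,885.39) ÷ R$101,188,809.20 = 62.7%.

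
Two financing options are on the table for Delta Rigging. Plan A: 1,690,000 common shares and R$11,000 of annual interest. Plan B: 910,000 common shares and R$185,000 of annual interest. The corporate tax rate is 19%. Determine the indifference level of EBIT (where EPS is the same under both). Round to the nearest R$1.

Set EPS_A = EPS_B: (EBIT − R$11,000)(1 − 0.19) ÷ 1,690,000 = (EBIT − R$185,000)(1 − 0.19) ÷ 910,000.
Cancelling (1 − t) and cross-multiplying: 910,000·(EBIT − 11,000) = 1,690,000·(EBIT − 185,000).
Solving, EBIT = (185,000·1,690,000 − 11,000·910,000) / (1,690,000 − 910,000) = 302,640,000,000 / 780,000 = 388,000.00.

R$388,000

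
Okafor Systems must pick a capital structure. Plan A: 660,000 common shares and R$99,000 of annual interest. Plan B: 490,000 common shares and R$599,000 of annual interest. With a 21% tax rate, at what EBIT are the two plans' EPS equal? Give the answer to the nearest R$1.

At indifference, (EBIT − 99,000)(1 − t)/660,000 = (EBIT − 599,000)(1 − t)/490,000.
The (1 − t) factor cancels: (EBIT − 99,000) × 490,000 = (EBIT − 599,000) × 660,000.
EBIT × (660,000 − 490,000) = 599,000 × 660,000 − 99,000 × 490,000 = 346,830,000,000, so EBIT = 346,830,000,000 ÷ 170,000 = 2,040,176.47.

R$2,040,176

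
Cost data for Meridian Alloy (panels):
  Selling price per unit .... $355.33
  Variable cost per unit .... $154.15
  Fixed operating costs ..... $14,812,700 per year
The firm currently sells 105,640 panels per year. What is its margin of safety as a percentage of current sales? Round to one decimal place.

Each unit contributes $355.33 − $154.15 = $201.18. Break-even units = $14,812,700 ÷ $201.18 = 73,629.09; break-even revenue = 73,629.09 × $355.33 = $26,162,623.97.
Actual sales revenue = 105,640 × $355.33 = $37,537,061.20.
Margin of safety = ($37,537,061.20 − $26,162,623.97) ÷ $37,537,061.20 = 30.3%.

30.3%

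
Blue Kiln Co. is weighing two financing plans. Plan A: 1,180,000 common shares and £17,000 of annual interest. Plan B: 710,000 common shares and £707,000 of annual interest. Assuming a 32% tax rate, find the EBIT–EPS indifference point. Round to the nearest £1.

£1,749,340

Set EPS_A = EPS_B: (EBIT − £17,000)(1 − 0.32) ÷ 1,180,000 = (EBIT − £707,000)(1 − 0.32) ÷ 710,000.
The (1 − t) factor cancels: (EBIT − 17,000) × 710,000 = (EBIT − 707,000) × 1,180,000.
Solving, EBIT = (707,000·1,180,000 − 17,000·710,000) / (1,180,000 − 710,000) = 822,190,000,000 / 470,000 = 1,749,340.43.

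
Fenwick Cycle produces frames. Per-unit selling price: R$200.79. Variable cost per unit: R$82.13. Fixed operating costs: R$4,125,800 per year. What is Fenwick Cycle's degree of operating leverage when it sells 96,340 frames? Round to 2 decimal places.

1.56

Total contribution margin = 96,340 × R$118.66 = R$11,431,704.40.
EBIT = R$11,431,704.40 − R$4,125,800 = R$7,305,904.40.
DOL = contribution ÷ EBIT = R$11,431,704.40 ÷ R$7,305,904.40 = 1.5647.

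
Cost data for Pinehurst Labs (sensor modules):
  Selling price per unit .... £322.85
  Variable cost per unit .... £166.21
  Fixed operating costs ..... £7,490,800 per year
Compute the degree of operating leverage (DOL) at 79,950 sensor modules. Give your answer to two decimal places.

2.49

Contribution at this volume is 79,950 × £156.64 = £12,523,368.00.
EBIT = £12,523,368.00 − £7,490,800 = £5,032,568.00.
DOL = contribution ÷ EBIT = £12,523,368.00 ÷ £5,032,568.00 = 2.4885.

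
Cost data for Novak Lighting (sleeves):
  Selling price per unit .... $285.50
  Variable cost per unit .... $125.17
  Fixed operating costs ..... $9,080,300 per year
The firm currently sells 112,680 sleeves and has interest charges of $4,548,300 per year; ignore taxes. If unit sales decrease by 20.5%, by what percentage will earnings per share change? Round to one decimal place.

Contribution at this volume is 112,680 × $160.33 = $18,065,984.40.
Subtracting fixed costs: EBIT = $18,065,984.40 − $9,080,300 = $8,985,684.40.
After interest of $4,548,300.00, pre-tax earnings = $4,437,384.40.
Degree of combined leverage = contribution ÷ (EBIT − I) = $18,065,984.40 ÷ $4,437,384.40 = 4.0713.
EPS therefore changes by 4.0713 × (-20.5%) = -83.5%.

-83.5%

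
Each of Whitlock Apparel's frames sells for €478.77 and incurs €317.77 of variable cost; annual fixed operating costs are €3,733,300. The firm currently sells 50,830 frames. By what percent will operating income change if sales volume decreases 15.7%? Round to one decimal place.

-28.9%

Contribution at this volume is 50,830 × €161.00 = €8,183,630.00.
Subtracting fixed costs: EBIT = €8,183,630.00 − €3,733,300 = €4,450,330.00.
DOL = contribution ÷ EBIT = €8,183,630.00 ÷ €4,450,330.00 = 1.8389.
So EBIT moves 1.8389 × (-15.7%) = -28.9%.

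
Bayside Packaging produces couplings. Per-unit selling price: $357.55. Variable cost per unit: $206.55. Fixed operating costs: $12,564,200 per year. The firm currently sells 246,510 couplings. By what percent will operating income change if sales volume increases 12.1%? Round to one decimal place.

+18.3%

Contribution at this volume is 246,510 × $151.00 = $37,223,010.00.
Operating income = contribution − fixed costs = $37,223,010.00 − $12,564,200 = $24,658,810.00.
Degree of operating leverage = $37,223,010.00 / $24,658,810.00 = 1.5095.
%ΔEBIT = DOL × %ΔSales = 1.5095 × +12.1% = +18.3%.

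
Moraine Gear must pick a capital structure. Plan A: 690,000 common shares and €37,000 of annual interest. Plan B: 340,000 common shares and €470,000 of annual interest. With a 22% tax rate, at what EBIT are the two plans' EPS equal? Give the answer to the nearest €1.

At indifference, (EBIT − 37,000)(1 − t)/690,000 = (EBIT − 470,000)(1 − t)/340,000.
Cancelling (1 − t) and cross-multiplying: 340,000·(EBIT − 37,000) = 690,000·(EBIT − 470,000).
Solving, EBIT = (470,000·690,000 − 37,000·340,000) / (690,000 − 340,000) = 311,720,000,000 / 350,000 = 890,628.57.

€890,629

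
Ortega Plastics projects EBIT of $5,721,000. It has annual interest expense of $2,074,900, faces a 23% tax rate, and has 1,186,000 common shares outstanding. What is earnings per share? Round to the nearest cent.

Interest = $2,074,900.00, so EBT = $5,721,000 − $2,074,900.00 = $3,646,100.00.
After tax at 23%: net income = $3,646,100.00 × 0.77 = $2,807,497.00.
Per share: $2,807,497.00 / 1,186,000 shares = $2.37.

$2.37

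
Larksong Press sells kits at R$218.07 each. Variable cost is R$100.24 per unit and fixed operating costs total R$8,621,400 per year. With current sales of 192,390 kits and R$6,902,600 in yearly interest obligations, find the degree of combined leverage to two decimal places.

3.17

Total contribution margin = 192,390 × R$117.83 = R$22,669,313.70.
Operating income = contribution − fixed costs = R$22,669,313.70 − R$8,621,400 = R$14,047,913.70. Interest = R$6,902,600.00, so EBIT − I = R$7,145,313.70.
DCL = contribution ÷ (EBIT − I) = R$22,669,313.70 ÷ R$7,145,313.70 = 3.1726.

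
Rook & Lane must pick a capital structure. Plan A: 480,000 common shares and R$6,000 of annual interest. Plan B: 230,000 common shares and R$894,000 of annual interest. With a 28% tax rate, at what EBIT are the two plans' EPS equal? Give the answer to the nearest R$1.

At indifference, (EBIT − 6,000)(1 − t)/480,000 = (EBIT − 894,000)(1 − t)/230,000.
Cancelling (1 − t) and cross-multiplying: 230,000·(EBIT − 6,000) = 480,000·(EBIT − 894,000).
Solving, EBIT = (894,000·480,000 − 6,000·230,000) / (480,000 − 230,000) = 427,740,000,000 / 250,000 = 1,710,960.00.

R$1,710,960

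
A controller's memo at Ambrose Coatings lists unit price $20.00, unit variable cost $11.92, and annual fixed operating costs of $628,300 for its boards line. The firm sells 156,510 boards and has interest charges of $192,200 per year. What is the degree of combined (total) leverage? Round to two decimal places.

Total contribution margin = 156,510 × $8.08 = $1,264,600.80.
Subtracting fixed costs: EBIT = $1,264,600.80 − $628,300 = $636,300.80. Interest = $192,200.00.
DOL = $1,264,600.80 ÷ $636,300.80 = 1.9874; DFL = $636,300.80 ÷ $444,100.80 = 1.4328.
DCL = DOL × DFL = 1.9874 × 1.4328 = 2.8475.

2.85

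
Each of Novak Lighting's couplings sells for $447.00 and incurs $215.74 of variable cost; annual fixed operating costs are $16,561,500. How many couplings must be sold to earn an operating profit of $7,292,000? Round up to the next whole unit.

103,146 couplings

Contribution margin per unit = $447.00 − $215.74 = $231.26.
Units = (FC + target) / CM = ($16,561,500 + $7,292,000) / $231.26 = 103,145.81, so 103,146 couplings.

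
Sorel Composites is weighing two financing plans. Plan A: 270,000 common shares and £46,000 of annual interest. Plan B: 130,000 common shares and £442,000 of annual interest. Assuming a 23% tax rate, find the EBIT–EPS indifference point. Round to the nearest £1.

£809,714

Set EPS_A = EPS_B: (EBIT − £46,000)(1 − 0.23) ÷ 270,000 = (EBIT − £442,000)(1 − 0.23) ÷ 130,000.
The (1 − t) factor cancels: (EBIT − 46,000) × 130,000 = (EBIT − 442,000) × 270,000.
EBIT × (270,000 − 130,000) = 442,000 × 270,000 − 46,000 × 130,000 = 113,360,000,000, so EBIT = 113,360,000,000 ÷ 140,000 = 809,714.29.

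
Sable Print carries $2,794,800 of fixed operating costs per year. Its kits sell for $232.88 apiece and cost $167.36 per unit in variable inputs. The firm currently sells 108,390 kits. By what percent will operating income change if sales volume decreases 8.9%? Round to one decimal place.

At 108,390 units, contribution = 108,390 × $65.52 = $7,101,712.80.
Operating income = contribution − fixed costs = $7,101,712.80 − $2,794,800 = $4,306,912.80.
DOL = contribution ÷ EBIT = $7,101,712.80 ÷ $4,306,912.80 = 1.6489.
So EBIT moves 1.6489 × (-8.9%) = -14.7%.

-14.7%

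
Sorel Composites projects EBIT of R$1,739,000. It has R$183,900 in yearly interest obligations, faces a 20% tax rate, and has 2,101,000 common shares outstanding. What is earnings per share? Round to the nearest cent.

Pre-tax income = R$1,739,000 − R$183,900.00 = R$1,555,100.00.
Net income = R$1,555,100.00 × (1 − 0.20) = R$1,244,080.00.
EPS = R$1,244,080.00 ÷ 2,101,000 = R$0.59.

R$0.59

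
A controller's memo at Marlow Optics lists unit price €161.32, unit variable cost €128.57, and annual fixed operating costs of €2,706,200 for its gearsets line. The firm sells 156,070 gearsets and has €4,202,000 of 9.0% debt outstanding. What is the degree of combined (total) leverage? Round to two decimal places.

2.52

Contribution at this volume is 156,070 × €32.75 = €5,111,292.50.
EBIT = €5,111,292.50 − €2,706,200 = €2,405,092.50. Interest = €378,180.00.
DOL = €5,111,292.50 ÷ €2,405,092.50 = 2.1252; DFL = €2,405,092.50 ÷ €2,026,912.50 = 1.1866.
Combined leverage = 2.1252 × 1.1866 = 2.5218.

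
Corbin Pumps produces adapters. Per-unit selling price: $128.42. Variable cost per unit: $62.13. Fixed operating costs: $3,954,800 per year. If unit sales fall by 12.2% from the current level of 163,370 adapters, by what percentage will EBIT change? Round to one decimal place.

Contribution at this volume is 163,370 × $66.29 = $10,829,797.30.
Operating income = contribution − fixed costs = $10,829,797.30 − $3,954,800 = $6,874,997.30.
Degree of operating leverage = $10,829,797.30 / $6,874,997.30 = 1.5752.
%ΔEBIT = DOL × %ΔSales = 1.5752 × -12.2% = -19.2%.

-19.2%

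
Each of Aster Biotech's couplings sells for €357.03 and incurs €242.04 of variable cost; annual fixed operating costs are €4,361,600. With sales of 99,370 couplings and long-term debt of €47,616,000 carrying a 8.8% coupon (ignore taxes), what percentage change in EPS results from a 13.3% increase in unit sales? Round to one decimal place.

Total contribution margin = 99,370 × €114.99 = €11,426,556.30.
Subtracting fixed costs: EBIT = €11,426,556.30 − €4,361,600 = €7,064,956.30.
After interest of €4,190,208.00, pre-tax earnings = €2,874,748.30.
Degree of combined leverage = contribution ÷ (EBIT − I) = €11,426,556.30 ÷ €2,874,748.30 = 3.9748.
EPS therefore changes by 3.9748 × (+13.3%) = +52.9%.

+52.9%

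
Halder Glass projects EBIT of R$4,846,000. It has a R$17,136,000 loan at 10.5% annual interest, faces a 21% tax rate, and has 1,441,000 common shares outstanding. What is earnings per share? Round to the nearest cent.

R$1.67

Pre-tax income = R$4,846,000 − R$1,799,280.00 = R$3,046,720.00.
Net income = R$3,046,720.00 × (1 − 0.21) = R$2,406,908.80.
Per share: R$2,406,908.80 / 1,441,000 shares = R$1.67.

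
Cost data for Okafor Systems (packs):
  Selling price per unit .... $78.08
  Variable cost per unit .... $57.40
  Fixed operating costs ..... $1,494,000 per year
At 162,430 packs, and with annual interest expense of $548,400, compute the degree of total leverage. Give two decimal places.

2.55

At 162,430 units, contribution = 162,430 × $20.68 = $3,359,052.40.
Subtracting fixed costs: EBIT = $3,359,052.40 − $1,494,000 = $1,865,052.40. Interest = $548,400.00, so EBIT − I = $1,316,652.40.
Degree of total leverage = total CM / (EBIT − interest) = $3,359,052.40 / $1,316,652.40 = 2.5512.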